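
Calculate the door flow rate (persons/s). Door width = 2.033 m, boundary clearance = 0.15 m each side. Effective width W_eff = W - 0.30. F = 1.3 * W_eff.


W_eff = 2.033 - 0.30 = 1.733 m
F = 1.3 * 1.733 = 2.2529 persons/s

2.2529 persons/s


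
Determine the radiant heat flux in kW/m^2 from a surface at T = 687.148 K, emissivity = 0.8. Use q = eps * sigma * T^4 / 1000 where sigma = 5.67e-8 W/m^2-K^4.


T^4 = 2.2295e+11
q = 0.8 * 5.67e-8 * 2.2295e+11 / 1000 = 10.113 kW/m^2

10.113 kW/m^2


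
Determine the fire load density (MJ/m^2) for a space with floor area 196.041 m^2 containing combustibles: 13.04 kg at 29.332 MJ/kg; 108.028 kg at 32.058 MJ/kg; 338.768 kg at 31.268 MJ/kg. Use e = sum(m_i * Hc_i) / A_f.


Total energy = 13.04*29.332 + 108.028*32.058 + 338.768*31.268
= 382.4893 + 3463.162 + 10592.60
= 14438.25 MJ
e = 14438.25 / 196.041 = 73.649 MJ/m^2

73.649 MJ/m^2


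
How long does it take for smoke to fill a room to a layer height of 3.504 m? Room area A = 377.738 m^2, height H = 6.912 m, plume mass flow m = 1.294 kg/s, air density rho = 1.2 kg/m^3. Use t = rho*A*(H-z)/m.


H - z = 3.408 m
t = 1.2 * 377.738 * 3.408 / 1.294 = 1193.8 s

1193.8 s


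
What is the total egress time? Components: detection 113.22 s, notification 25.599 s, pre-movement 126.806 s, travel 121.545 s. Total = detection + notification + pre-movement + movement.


Total = 113.22 + 25.599 + 126.806 + 121.545 = 387.17 s

387.17 s


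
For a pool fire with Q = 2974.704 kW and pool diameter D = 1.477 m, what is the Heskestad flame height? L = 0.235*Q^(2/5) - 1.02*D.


Q^(2/5) = 24.512
0.235 * Q^(2/5) = 5.7603
1.02 * D = 1.5065
L = 4.2538 m

4.2538 m


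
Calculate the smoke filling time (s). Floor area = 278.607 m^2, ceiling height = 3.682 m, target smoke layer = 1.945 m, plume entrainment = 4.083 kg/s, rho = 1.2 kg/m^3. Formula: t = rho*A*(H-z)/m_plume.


H - z = 1.737 m
t = 1.2 * 278.607 * 1.737 / 4.083 = 142.23 s

142.23 s


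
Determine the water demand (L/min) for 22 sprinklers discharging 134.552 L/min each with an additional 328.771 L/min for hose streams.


Sprinkler demand = 22 * 134.552 = 2960.144 L/min
Total = 2960.144 + 328.771 = 3288.915 L/min

3288.915 L/min


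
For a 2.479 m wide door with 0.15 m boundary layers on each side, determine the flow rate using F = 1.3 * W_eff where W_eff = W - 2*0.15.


W_eff = 2.479 - 0.30 = 2.179 m
F = 1.3 * 2.179 = 2.8327 persons/s

2.8327 persons/s


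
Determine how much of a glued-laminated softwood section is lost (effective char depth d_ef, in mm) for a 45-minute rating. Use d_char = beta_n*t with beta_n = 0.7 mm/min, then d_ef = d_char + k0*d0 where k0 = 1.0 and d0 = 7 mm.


d_char = 0.7 * 45 = 31.5 mm
d_ef = 31.5 + 1.0*7 = 38.5 mm

38.5 mm


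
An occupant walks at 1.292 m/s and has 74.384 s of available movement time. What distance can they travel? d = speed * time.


d = 1.292 * 74.384 = 96.104 m

96.104 m


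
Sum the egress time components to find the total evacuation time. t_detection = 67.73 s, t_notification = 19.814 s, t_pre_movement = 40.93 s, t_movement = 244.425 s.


Total = 67.73 + 19.814 + 40.93 + 244.425 = 372.899 s

372.899 s


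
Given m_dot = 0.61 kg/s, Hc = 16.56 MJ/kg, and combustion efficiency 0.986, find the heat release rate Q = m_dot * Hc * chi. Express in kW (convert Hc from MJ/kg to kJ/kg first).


Hc = 16.56 MJ/kg = 16.56 * 1000 kJ/kg = 16560 kJ/kg
Q = 0.61 kg/s * 16560 kJ/kg * 0.986 = 9960.2 kW

9960.2 kW


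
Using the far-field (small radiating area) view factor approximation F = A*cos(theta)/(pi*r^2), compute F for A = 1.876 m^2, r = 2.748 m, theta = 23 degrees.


cos(23 deg) = 0.92050
pi*r^2 = 23.724
F = 1.876 * 0.92050 / 23.724 = 0.072791

0.072791


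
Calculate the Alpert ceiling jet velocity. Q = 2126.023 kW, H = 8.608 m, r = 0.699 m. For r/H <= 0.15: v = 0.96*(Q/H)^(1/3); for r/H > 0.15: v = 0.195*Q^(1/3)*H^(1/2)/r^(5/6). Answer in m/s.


r/H = 0.699 / 8.608 = 0.081204
r/H <= 0.15, so v = 0.96*(Q/H)^(1/3)
Q/H = 246.98
(Q/H)^(1/3) = 6.2742
v = 0.96 * 6.2742 = 6.0232 m/s

6.0232 m/s


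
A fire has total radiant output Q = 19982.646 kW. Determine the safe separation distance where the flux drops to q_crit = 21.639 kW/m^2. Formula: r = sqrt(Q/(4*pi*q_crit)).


4*pi*q_crit = 271.92
Q/(4*pi*q_crit) = 73.486
r = sqrt(73.486) = 8.5724 m

8.5724 m


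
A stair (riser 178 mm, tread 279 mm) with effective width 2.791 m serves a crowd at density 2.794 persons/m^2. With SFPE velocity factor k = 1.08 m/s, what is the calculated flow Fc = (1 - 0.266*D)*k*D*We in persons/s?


1 - 0.266*D = 1 - 0.266*2.794 = 0.25680
Fs = 0.25680 * 1.08 * 2.794 = 0.77489 persons/(s*m)
Fc = 0.77489 * 2.791 = 2.1627 persons/s

2.1627 persons/s


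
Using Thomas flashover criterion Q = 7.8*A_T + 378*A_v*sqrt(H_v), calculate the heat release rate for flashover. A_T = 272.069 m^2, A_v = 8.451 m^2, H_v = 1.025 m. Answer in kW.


7.8*A_T = 2122.1
sqrt(H_v) = 1.0124
378*A_v*sqrt(H_v) = 3234.2
Q = 2122.1 + 3234.2 = 5356.3 kW

5356.3 kW


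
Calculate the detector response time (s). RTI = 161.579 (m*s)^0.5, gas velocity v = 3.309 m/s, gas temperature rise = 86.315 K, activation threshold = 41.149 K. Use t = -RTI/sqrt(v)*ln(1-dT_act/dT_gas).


dT_act/dT_gas = 0.47673
ln(1 - 0.47673) = -0.64766
t = -161.579 / sqrt(3.309) * -0.64766 = 57.528 s

57.528 s


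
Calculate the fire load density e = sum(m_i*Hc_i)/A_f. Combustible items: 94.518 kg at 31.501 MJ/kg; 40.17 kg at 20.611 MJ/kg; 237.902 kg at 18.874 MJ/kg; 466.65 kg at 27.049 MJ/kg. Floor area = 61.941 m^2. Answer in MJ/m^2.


Total energy = 94.518*31.501 + 40.17*20.611 + 237.902*18.874 + 466.65*27.049
= 2977.412 + 827.9439 + 4490.162 + 12622.42
= 20917.93 MJ
e = 20917.93 / 61.941 = 337.71 MJ/m^2

337.71 MJ/m^2


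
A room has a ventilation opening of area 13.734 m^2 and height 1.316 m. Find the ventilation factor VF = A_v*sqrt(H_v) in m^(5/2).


sqrt(H_v) = 1.1472
VF = 13.734 * 1.1472 = 15.755 m^(5/2)

15.755 m^(5/2)


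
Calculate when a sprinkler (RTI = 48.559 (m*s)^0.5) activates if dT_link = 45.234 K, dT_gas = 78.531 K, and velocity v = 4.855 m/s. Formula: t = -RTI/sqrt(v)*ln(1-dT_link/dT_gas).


dT_link/dT_gas = 0.57600
ln(1 - 0.57600) = -0.85803
t = -48.559 / sqrt(4.855) * -0.85803 = 18.909 s

18.909 s


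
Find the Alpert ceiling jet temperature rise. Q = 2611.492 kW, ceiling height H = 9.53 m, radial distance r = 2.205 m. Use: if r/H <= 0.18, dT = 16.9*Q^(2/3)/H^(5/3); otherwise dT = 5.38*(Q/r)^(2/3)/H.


r/H = 2.205 / 9.53 = 0.23137
r/H > 0.18, so dT = 5.38*(Q/r)^(2/3)/H
Q/r = 1184.4
(Q/r)^(2/3) = 111.94
dT = 5.38 * 111.94 / 9.53 = 63.194 K

63.194 K


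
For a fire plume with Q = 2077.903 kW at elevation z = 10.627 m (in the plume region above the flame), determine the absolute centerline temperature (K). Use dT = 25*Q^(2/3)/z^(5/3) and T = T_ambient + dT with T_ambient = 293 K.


Q^(2/3) = 162.84
z^(5/3) = 51.367
dT = 25 * 162.84 / 51.367 = 79.251 K
T = 293 + 79.251 = 372.25 K

372.25 K


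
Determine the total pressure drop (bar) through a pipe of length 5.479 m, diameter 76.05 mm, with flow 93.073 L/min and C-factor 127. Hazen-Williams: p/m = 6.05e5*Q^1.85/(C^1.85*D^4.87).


Q^1.85 = 4388.6
C^1.85 = 7799.0
D^4.87 = 1.4486e+09
p/m = 0.00023501 bar/m
p_total = 0.00023501 * 5.479 = 0.0012876 bar

0.0012876 bar


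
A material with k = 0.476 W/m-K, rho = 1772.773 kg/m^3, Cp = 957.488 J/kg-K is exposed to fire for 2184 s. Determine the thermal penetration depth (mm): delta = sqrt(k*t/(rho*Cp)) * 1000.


alpha = 0.476 / (1772.773 * 957.488) = 2.8043e-07 m^2/s
alpha * t = 0.00061245
delta = sqrt(0.00061245) * 1000 = 24.748 mm

24.748 mm


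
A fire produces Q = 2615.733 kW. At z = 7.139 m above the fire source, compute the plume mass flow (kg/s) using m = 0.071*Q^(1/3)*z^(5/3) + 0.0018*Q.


Q^(1/3) = 13.778
z^(5/3) = 26.468
First term = 0.071 * 13.778 * 26.468 = 25.893
Second term = 0.0018 * 2615.733 = 4.7083
m = 30.601 kg/s

30.601 kg/s


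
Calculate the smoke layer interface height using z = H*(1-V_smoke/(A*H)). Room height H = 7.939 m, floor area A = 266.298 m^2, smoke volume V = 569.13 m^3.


V/(A*H) = 0.26920
1 - 0.26920 = 0.73080
z = 7.939 * 0.73080 = 5.8018 m

5.8018 m


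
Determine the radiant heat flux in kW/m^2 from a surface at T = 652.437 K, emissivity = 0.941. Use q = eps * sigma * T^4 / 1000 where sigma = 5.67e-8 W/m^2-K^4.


T^4 = 1.8120e+11
q = 0.941 * 5.67e-8 * 1.8120e+11 / 1000 = 9.6678 kW/m^2

9.6678 kW/m^2


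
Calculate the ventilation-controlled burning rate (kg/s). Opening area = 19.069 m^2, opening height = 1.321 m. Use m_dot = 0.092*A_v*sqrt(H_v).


sqrt(H_v) = 1.1493
m_dot = 0.092 * 19.069 * 1.1493 = 2.0164 kg/s

2.0164 kg/s


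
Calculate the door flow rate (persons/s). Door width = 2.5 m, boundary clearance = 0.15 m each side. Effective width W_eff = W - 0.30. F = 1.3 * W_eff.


W_eff = 2.5 - 0.30 = 2.2 m
F = 1.3 * 2.2 = 2.86 persons/s

2.86 persons/s


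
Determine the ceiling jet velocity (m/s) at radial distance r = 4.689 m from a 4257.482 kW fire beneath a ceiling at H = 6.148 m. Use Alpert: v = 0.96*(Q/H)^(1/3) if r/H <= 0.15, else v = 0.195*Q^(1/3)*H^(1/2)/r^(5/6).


r/H = 4.689 / 6.148 = 0.76269
r/H > 0.15, so v = 0.195*Q^(1/3)*H^(1/2)/r^(5/6)
Q^(1/3) = 16.208
H^(1/2) = 2.4795
r^(5/6) = 3.6244
v = 0.195 * 16.208 * 2.4795 / 3.6244 = 2.1621 m/s

2.1621 m/s


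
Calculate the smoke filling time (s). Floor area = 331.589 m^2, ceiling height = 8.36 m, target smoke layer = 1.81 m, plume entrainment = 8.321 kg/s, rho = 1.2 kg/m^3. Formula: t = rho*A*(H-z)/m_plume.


H - z = 6.55 m
t = 1.2 * 331.589 * 6.55 / 8.321 = 313.22 s

313.22 s


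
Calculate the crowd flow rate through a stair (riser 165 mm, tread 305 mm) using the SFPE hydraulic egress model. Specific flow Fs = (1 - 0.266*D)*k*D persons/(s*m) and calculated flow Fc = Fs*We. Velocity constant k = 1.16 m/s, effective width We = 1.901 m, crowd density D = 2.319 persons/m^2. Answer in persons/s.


1 - 0.266*D = 1 - 0.266*2.319 = 0.38315
Fs = 0.38315 * 1.16 * 2.319 = 1.0307 persons/(s*m)
Fc = 1.0307 * 1.901 = 1.9593 persons/s

1.9593 persons/s


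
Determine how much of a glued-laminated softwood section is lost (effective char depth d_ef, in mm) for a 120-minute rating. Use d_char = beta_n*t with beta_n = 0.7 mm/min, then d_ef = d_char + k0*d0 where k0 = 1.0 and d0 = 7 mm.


d_char = 0.7 * 120 = 84 mm
d_ef = 84 + 1.0*7 = 91 mm

91 mm


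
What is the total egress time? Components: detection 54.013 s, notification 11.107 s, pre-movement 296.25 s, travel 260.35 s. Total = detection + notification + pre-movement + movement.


Total = 54.013 + 11.107 + 296.25 + 260.35 = 621.72 s

621.72 s


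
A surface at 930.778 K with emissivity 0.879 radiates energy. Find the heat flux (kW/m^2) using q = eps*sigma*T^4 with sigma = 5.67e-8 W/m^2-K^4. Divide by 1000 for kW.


T^4 = 7.5056e+11
q = 0.879 * 5.67e-8 * 7.5056e+11 / 1000 = 37.407 kW/m^2

37.407 kW/m^2


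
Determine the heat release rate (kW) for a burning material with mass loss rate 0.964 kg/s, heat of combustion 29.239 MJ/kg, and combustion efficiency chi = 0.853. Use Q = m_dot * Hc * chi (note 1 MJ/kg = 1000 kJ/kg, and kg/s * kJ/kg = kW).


Hc = 29.239 MJ/kg = 29.239 * 1000 kJ/kg = 29239 kJ/kg
Q = 0.964 kg/s * 29239 kJ/kg * 0.853 = 24043 kW

24043 kW


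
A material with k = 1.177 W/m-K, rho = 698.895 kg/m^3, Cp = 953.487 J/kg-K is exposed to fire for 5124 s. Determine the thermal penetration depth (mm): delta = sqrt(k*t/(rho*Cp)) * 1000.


alpha = 1.177 / (698.895 * 953.487) = 1.7662e-06 m^2/s
alpha * t = 0.0090502
delta = sqrt(0.0090502) * 1000 = 95.133 mm

95.133 mm


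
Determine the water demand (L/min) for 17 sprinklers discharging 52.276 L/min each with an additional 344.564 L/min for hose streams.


Sprinkler demand = 17 * 52.276 = 888.692 L/min
Total = 888.692 + 344.564 = 1233.256 L/min

1233.256 L/min


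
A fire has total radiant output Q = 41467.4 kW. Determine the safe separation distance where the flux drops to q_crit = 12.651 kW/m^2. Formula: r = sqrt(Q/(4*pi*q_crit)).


4*pi*q_crit = 158.98
Q/(4*pi*q_crit) = 260.84
r = sqrt(260.84) = 16.151 m

16.151 m


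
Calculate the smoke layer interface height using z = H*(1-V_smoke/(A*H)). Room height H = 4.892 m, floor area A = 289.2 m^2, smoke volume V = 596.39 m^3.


V/(A*H) = 0.42155
1 - 0.42155 = 0.57845
z = 4.892 * 0.57845 = 2.8298 m

2.8298 m


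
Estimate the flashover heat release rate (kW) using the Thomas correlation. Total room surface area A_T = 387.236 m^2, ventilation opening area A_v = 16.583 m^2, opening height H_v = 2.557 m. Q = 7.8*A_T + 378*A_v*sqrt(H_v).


7.8*A_T = 3020.4
sqrt(H_v) = 1.5991
378*A_v*sqrt(H_v) = 10024
Q = 3020.4 + 10024 = 13044 kW

13044 kW


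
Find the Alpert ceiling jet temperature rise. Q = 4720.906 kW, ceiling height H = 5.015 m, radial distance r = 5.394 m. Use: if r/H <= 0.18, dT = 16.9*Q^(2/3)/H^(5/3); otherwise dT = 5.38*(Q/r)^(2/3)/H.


r/H = 5.394 / 5.015 = 1.0756
r/H > 0.18, so dT = 5.38*(Q/r)^(2/3)/H
Q/r = 875.21
(Q/r)^(2/3) = 91.498
dT = 5.38 * 91.498 / 5.015 = 98.157 K

98.157 K


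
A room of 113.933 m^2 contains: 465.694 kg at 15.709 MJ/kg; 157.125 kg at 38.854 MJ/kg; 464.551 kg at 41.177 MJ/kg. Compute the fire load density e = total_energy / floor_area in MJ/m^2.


Total energy = 465.694*15.709 + 157.125*38.854 + 464.551*41.177
= 7315.587 + 6104.935 + 19128.82
= 32549.34 MJ
e = 32549.34 / 113.933 = 285.69 MJ/m^2

285.69 MJ/m^2


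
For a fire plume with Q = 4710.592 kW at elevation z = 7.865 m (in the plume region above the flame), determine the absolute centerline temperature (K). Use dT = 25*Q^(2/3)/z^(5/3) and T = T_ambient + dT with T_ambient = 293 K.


Q^(2/3) = 281.01
z^(5/3) = 31.105
dT = 25 * 281.01 / 31.105 = 225.85 K
T = 293 + 225.85 = 518.85 K

518.85 K


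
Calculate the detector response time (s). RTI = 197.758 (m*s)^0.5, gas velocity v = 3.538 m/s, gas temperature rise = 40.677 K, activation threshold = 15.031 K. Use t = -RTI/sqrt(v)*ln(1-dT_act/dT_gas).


dT_act/dT_gas = 0.36952
ln(1 - 0.36952) = -0.46128
t = -197.758 / sqrt(3.538) * -0.46128 = 48.497 s

48.497 s


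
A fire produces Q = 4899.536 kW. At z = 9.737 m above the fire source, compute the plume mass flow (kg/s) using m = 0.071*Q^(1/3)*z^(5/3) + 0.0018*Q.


Q^(1/3) = 16.984
z^(5/3) = 44.399
First term = 0.071 * 16.984 * 44.399 = 53.541
Second term = 0.0018 * 4899.536 = 8.8192
m = 62.360 kg/s

62.360 kg/s


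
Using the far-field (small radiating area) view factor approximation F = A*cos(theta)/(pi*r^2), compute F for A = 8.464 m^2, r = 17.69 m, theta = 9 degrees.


cos(9 deg) = 0.98769
pi*r^2 = 983.12
F = 8.464 * 0.98769 / 983.12 = 0.0085033

0.0085033


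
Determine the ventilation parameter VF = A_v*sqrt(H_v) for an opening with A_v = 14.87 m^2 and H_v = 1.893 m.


sqrt(H_v) = 1.3759
VF = 14.87 * 1.3759 = 20.459 m^(5/2)

20.459 m^(5/2)


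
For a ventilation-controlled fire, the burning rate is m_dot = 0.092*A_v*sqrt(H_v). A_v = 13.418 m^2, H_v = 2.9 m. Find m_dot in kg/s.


sqrt(H_v) = 1.7029
m_dot = 0.092 * 13.418 * 1.7029 = 2.1022 kg/s

2.1022 kg/s


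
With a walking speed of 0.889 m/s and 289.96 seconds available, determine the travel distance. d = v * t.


d = 0.889 * 289.96 = 257.77 m

257.77 m


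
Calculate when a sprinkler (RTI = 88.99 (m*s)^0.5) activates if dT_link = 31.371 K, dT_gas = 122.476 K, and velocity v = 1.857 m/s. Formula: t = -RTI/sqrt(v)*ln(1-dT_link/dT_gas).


dT_link/dT_gas = 0.25614
ln(1 - 0.25614) = -0.29590
t = -88.99 / sqrt(1.857) * -0.29590 = 19.323 s

19.323 s


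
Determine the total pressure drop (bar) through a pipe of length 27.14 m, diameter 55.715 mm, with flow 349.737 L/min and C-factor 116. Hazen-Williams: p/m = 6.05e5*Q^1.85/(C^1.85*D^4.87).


Q^1.85 = 50807
C^1.85 = 6595.5
D^4.87 = 3.1833e+08
p/m = 0.014640 bar/m
p_total = 0.014640 * 27.14 = 0.39733 bar

0.39733 bar


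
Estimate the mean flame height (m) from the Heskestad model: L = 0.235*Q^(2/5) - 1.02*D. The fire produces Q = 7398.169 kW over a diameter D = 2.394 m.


Q^(2/5) = 35.290
0.235 * Q^(2/5) = 8.2931
1.02 * D = 2.4419
L = 5.8512 m

5.8512 m


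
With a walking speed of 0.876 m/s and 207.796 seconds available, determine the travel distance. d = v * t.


d = 0.876 * 207.796 = 182.03 m

182.03 m


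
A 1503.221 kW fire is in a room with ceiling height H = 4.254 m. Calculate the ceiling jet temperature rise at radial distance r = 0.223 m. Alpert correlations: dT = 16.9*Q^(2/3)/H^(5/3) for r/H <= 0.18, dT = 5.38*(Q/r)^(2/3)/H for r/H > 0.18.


r/H = 0.223 / 4.254 = 0.052421
r/H <= 0.18, so dT = 16.9*Q^(2/3)/H^(5/3)
Q^(2/3) = 131.22
H^(5/3) = 11.169
dT = 16.9 * 131.22 / 11.169 = 198.57 K

198.57 K


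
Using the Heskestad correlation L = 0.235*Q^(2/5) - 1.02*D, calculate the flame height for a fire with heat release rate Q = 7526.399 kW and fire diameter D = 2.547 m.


Q^(2/5) = 35.533
0.235 * Q^(2/5) = 8.3503
1.02 * D = 2.5979
L = 5.7524 m

5.7524 m


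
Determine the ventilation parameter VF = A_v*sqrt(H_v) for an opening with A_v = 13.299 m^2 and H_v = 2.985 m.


sqrt(H_v) = 1.7277
VF = 13.299 * 1.7277 = 22.977 m^(5/2)

22.977 m^(5/2)


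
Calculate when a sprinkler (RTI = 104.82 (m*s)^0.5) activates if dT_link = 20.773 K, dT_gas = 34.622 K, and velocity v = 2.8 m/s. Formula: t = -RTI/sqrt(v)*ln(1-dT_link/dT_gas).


dT_link/dT_gas = 0.59999
ln(1 - 0.59999) = -0.91628
t = -104.82 / sqrt(2.8) * -0.91628 = 57.397 s

57.397 s


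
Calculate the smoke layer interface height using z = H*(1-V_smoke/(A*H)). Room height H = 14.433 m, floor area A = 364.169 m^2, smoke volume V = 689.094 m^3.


V/(A*H) = 0.13110
1 - 0.13110 = 0.86890
z = 14.433 * 0.86890 = 12.541 m

12.541 m


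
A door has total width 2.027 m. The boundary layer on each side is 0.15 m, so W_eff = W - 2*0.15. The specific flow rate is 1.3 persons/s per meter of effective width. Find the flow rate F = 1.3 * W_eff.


W_eff = 2.027 - 0.30 = 1.727 m
F = 1.3 * 1.727 = 2.2451 persons/s

2.2451 persons/s


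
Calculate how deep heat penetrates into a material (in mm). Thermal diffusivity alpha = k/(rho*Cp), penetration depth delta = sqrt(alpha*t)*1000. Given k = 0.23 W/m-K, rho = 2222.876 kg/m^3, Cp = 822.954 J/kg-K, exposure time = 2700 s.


alpha = 0.23 / (2222.876 * 822.954) = 1.2573e-07 m^2/s
alpha * t = 0.00033947
delta = sqrt(0.00033947) * 1000 = 18.425 mm

18.425 mm


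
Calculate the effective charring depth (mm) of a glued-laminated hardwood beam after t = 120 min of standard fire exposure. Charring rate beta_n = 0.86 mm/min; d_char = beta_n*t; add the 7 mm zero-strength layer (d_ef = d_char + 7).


d_char = 0.86 * 120 = 103.2 mm
d_ef = 103.2 + 1.0*7 = 110.2 mm

110.2 mm


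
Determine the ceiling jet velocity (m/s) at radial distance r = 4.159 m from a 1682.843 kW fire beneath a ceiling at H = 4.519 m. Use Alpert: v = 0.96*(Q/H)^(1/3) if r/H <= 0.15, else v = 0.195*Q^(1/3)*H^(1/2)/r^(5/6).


r/H = 4.159 / 4.519 = 0.92034
r/H > 0.15, so v = 0.195*Q^(1/3)*H^(1/2)/r^(5/6)
Q^(1/3) = 11.895
H^(1/2) = 2.1258
r^(5/6) = 3.2796
v = 0.195 * 11.895 * 2.1258 / 3.2796 = 1.5034 m/s

1.5034 m/s


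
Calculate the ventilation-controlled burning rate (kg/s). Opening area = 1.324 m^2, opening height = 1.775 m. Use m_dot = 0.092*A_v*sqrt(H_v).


sqrt(H_v) = 1.3323
m_dot = 0.092 * 1.324 * 1.3323 = 0.16228 kg/s

0.16228 kg/s


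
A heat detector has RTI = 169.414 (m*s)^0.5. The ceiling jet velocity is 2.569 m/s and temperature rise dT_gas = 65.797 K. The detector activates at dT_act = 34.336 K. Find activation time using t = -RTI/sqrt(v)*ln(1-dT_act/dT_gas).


dT_act/dT_gas = 0.52185
ln(1 - 0.52185) = -0.73783
t = -169.414 / sqrt(2.569) * -0.73783 = 77.987 s

77.987 s


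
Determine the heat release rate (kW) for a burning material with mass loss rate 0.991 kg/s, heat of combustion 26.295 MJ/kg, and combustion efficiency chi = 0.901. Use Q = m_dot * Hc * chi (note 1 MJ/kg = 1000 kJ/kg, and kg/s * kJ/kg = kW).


Hc = 26.295 MJ/kg = 26.295 * 1000 kJ/kg = 26295 kJ/kg
Q = 0.991 kg/s * 26295 kJ/kg * 0.901 = 23479 kW

23479 kW


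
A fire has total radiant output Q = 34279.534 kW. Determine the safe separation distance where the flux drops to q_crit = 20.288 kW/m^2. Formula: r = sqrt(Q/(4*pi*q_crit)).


4*pi*q_crit = 254.95
Q/(4*pi*q_crit) = 134.46
r = sqrt(134.46) = 11.596 m

11.596 m


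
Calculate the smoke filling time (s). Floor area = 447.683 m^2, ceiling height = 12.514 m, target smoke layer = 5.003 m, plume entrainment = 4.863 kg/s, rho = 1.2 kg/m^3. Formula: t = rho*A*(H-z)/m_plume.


H - z = 7.511 m
t = 1.2 * 447.683 * 7.511 / 4.863 = 829.75 s

829.75 s


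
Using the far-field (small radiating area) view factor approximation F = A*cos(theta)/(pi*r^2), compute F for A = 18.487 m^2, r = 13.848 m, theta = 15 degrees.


cos(15 deg) = 0.96593
pi*r^2 = 602.45
F = 18.487 * 0.96593 / 602.45 = 0.029641

0.029641


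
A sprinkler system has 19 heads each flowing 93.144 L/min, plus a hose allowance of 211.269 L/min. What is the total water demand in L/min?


Sprinkler demand = 19 * 93.144 = 1769.736 L/min
Total = 1769.736 + 211.269 = 1981.005 L/min

1981.005 L/min


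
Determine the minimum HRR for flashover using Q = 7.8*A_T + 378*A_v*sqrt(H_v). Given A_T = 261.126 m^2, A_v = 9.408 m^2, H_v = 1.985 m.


7.8*A_T = 2036.8
sqrt(H_v) = 1.4089
378*A_v*sqrt(H_v) = 5010.4
Q = 2036.8 + 5010.4 = 7047.1 kW

7047.1 kW


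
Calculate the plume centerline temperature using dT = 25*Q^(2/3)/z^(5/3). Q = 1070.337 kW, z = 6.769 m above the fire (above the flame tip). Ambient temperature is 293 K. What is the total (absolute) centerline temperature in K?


Q^(2/3) = 104.64
z^(5/3) = 24.222
dT = 25 * 104.64 / 24.222 = 108.00 K
T = 293 + 108.00 = 401.00 K

401.00 K


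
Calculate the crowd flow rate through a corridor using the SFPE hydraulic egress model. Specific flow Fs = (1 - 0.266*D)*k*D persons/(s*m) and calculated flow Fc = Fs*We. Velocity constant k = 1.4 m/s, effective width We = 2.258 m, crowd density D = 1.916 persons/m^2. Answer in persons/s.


1 - 0.266*D = 1 - 0.266*1.916 = 0.49034
Fs = 0.49034 * 1.4 * 1.916 = 1.3153 persons/(s*m)
Fc = 1.3153 * 2.258 = 2.9699 persons/s

2.9699 persons/s


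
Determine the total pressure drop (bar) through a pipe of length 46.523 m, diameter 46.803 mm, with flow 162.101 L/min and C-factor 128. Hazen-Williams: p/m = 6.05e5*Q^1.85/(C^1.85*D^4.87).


Q^1.85 = 12249
C^1.85 = 7913.0
D^4.87 = 1.3622e+08
p/m = 0.0068752 bar/m
p_total = 0.0068752 * 46.523 = 0.31986 bar

0.31986 bar


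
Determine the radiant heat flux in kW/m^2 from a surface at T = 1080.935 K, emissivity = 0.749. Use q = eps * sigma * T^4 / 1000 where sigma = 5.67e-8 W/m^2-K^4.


T^4 = 1.3652e+12
q = 0.749 * 5.67e-8 * 1.3652e+12 / 1000 = 57.978 kW/m^2

57.978 kW/m^2


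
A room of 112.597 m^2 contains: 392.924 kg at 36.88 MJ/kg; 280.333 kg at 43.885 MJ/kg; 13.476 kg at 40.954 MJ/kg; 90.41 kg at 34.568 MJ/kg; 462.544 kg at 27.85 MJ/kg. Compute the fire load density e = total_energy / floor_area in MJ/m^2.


Total energy = 392.924*36.88 + 280.333*43.885 + 13.476*40.954 + 90.41*34.568 + 462.544*27.85
= 14491.04 + 12302.41 + 551.8961 + 3125.293 + 12881.85
= 43352.49 MJ
e = 43352.49 / 112.597 = 385.02 MJ/m^2

385.02 MJ/m^2


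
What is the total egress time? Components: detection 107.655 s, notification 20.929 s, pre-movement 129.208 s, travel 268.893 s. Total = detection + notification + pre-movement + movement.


Total = 107.655 + 20.929 + 129.208 + 268.893 = 526.685 s

526.685 s


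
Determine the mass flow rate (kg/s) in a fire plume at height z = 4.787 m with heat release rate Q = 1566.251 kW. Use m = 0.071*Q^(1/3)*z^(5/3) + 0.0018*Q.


Q^(1/3) = 11.613
z^(5/3) = 13.597
First term = 0.071 * 11.613 * 13.597 = 11.211
Second term = 0.0018 * 1566.251 = 2.8193
m = 14.030 kg/s

14.030 kg/s


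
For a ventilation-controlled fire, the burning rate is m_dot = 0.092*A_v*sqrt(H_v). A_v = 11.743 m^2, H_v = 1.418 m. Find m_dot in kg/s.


sqrt(H_v) = 1.1908
m_dot = 0.092 * 11.743 * 1.1908 = 1.2865 kg/s

1.2865 kg/s


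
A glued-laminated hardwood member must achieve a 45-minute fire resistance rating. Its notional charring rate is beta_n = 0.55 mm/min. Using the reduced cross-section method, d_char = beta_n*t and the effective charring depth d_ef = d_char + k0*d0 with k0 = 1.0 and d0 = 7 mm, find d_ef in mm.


d_char = 0.55 * 45 = 24.75 mm
d_ef = 24.75 + 1.0*7 = 31.75 mm

31.75 mm


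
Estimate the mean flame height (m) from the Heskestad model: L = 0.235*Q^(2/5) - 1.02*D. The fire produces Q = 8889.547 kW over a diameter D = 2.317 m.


Q^(2/5) = 37.980
0.235 * Q^(2/5) = 8.9252
1.02 * D = 2.3633
L = 6.5619 m

6.5619 m


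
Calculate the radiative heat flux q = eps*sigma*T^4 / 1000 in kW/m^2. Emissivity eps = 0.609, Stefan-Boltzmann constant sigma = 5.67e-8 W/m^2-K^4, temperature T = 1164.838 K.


T^4 = 1.8410e+12
q = 0.609 * 5.67e-8 * 1.8410e+12 / 1000 = 63.572 kW/m^2

63.572 kW/m^2


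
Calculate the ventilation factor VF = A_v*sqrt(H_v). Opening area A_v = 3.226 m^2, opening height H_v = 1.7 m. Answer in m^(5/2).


sqrt(H_v) = 1.3038
VF = 3.226 * 1.3038 = 4.2062 m^(5/2)

4.2062 m^(5/2)


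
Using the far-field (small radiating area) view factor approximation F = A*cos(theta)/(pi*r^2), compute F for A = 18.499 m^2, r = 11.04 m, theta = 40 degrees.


cos(40 deg) = 0.76604
pi*r^2 = 382.90
F = 18.499 * 0.76604 / 382.90 = 0.037010

0.037010


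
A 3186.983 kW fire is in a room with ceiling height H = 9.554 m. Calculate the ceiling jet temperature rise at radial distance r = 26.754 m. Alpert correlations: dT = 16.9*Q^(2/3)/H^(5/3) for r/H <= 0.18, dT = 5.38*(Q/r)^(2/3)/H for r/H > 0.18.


r/H = 26.754 / 9.554 = 2.8003
r/H > 0.18, so dT = 5.38*(Q/r)^(2/3)/H
Q/r = 119.12
(Q/r)^(2/3) = 24.210
dT = 5.38 * 24.210 / 9.554 = 13.633 K

13.633 K


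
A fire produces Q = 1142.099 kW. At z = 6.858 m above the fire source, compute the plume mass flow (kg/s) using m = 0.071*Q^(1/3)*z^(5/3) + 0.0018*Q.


Q^(1/3) = 10.453
z^(5/3) = 24.755
First term = 0.071 * 10.453 * 24.755 = 18.372
Second term = 0.0018 * 1142.099 = 2.0558
m = 20.428 kg/s

20.428 kg/s


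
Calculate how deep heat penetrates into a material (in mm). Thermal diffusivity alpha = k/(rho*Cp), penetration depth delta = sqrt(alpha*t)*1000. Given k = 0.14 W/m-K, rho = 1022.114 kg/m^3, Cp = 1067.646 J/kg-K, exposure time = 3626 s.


alpha = 0.14 / (1022.114 * 1067.646) = 1.2829e-07 m^2/s
alpha * t = 0.00046519
delta = sqrt(0.00046519) * 1000 = 21.568 mm

21.568 mm


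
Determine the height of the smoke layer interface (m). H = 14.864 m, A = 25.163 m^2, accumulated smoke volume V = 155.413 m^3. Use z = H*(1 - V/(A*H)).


V/(A*H) = 0.41552
1 - 0.41552 = 0.58448
z = 14.864 * 0.58448 = 8.6877 m

8.6877 m


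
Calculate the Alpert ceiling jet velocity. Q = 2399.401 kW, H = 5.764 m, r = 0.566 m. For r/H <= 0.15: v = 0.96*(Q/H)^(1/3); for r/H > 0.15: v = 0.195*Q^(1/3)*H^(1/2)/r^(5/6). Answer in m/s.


r/H = 0.566 / 5.764 = 0.098196
r/H <= 0.15, so v = 0.96*(Q/H)^(1/3)
Q/H = 416.27
(Q/H)^(1/3) = 7.4667
v = 0.96 * 7.4667 = 7.1680 m/s

7.1680 m/s


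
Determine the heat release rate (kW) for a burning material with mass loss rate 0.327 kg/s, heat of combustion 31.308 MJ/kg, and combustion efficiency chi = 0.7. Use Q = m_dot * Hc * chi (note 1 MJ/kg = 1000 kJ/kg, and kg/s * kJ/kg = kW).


Hc = 31.308 MJ/kg = 31.308 * 1000 kJ/kg = 31308 kJ/kg
Q = 0.327 kg/s * 31308 kJ/kg * 0.7 = 7166.4 kW

7166.4 kW


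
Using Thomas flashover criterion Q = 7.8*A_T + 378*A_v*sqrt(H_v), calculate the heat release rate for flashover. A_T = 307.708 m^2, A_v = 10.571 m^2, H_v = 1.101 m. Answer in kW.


7.8*A_T = 2400.1
sqrt(H_v) = 1.0493
378*A_v*sqrt(H_v) = 4192.8
Q = 2400.1 + 4192.8 = 6592.9 kW

6592.9 kW


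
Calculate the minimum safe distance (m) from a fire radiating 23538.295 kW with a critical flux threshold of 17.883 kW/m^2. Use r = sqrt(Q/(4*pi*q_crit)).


4*pi*q_crit = 224.72
Q/(4*pi*q_crit) = 104.74
r = sqrt(104.74) = 10.234 m

10.234 m


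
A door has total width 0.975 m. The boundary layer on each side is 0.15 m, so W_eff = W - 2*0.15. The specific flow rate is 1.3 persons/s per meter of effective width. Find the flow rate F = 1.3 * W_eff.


W_eff = 0.975 - 0.30 = 0.675 m
F = 1.3 * 0.675 = 0.87750 persons/s

0.87750 persons/s


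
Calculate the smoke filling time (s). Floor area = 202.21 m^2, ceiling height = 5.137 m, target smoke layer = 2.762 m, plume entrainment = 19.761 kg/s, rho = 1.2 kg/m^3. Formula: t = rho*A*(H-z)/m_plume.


H - z = 2.375 m
t = 1.2 * 202.21 * 2.375 / 19.761 = 29.163 s

29.163 s


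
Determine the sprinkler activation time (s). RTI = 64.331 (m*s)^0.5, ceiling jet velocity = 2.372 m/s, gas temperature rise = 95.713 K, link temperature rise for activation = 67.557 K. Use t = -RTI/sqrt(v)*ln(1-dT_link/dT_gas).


dT_link/dT_gas = 0.70583
ln(1 - 0.70583) = -1.2236
t = -64.331 / sqrt(2.372) * -1.2236 = 51.109 s

51.109 s


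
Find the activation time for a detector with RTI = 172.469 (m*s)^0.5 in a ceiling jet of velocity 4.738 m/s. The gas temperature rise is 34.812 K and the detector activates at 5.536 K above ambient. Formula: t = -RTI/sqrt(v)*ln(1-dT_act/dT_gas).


dT_act/dT_gas = 0.15903
ln(1 - 0.15903) = -0.17319
t = -172.469 / sqrt(4.738) * -0.17319 = 13.723 s

13.723 s


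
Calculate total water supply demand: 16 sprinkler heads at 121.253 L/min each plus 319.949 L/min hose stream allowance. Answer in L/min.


Sprinkler demand = 16 * 121.253 = 1940.048 L/min
Total = 1940.048 + 319.949 = 2259.997 L/min

2259.997 L/min


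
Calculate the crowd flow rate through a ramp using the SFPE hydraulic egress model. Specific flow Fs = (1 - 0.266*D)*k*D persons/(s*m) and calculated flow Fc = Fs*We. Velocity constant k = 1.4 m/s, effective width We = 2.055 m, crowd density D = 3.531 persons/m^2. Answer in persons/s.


1 - 0.266*D = 1 - 0.266*3.531 = 0.060754
Fs = 0.060754 * 1.4 * 3.531 = 0.30033 persons/(s*m)
Fc = 0.30033 * 2.055 = 0.61718 persons/s

0.61718 persons/s


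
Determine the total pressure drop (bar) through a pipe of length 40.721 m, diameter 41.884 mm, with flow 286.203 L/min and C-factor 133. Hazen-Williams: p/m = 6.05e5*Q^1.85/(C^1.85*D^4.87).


Q^1.85 = 35063
C^1.85 = 8494.3
D^4.87 = 7.9319e+07
p/m = 0.031485 bar/m
p_total = 0.031485 * 40.721 = 1.2821 bar

1.2821 bar


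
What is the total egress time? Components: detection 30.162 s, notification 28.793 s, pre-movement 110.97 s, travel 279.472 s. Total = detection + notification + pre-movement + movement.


Total = 30.162 + 28.793 + 110.97 + 279.472 = 449.397 s

449.397 s


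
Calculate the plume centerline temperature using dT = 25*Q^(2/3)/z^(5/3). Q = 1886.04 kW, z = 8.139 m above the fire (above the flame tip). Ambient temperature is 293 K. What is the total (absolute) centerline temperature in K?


Q^(2/3) = 152.65
z^(5/3) = 32.932
dT = 25 * 152.65 / 32.932 = 115.88 K
T = 293 + 115.88 = 408.88 K

408.88 K


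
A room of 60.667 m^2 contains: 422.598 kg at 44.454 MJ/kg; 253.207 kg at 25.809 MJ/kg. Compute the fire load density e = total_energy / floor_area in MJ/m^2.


Total energy = 422.598*44.454 + 253.207*25.809
= 18786.17 + 6535.019
= 25321.19 MJ
e = 25321.19 / 60.667 = 417.38 MJ/m^2

417.38 MJ/m^2


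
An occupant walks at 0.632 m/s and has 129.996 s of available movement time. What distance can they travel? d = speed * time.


d = 0.632 * 129.996 = 82.157 m

82.157 m


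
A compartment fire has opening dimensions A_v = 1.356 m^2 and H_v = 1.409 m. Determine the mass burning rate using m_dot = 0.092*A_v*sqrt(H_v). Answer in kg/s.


sqrt(H_v) = 1.1870
m_dot = 0.092 * 1.356 * 1.1870 = 0.14808 kg/s

0.14808 kg/s


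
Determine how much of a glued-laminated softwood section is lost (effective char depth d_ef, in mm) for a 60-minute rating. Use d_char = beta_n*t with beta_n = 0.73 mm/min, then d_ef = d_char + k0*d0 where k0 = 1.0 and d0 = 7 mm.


d_char = 0.73 * 60 = 43.8 mm
d_ef = 43.8 + 1.0*7 = 50.8 mm

50.8 mm


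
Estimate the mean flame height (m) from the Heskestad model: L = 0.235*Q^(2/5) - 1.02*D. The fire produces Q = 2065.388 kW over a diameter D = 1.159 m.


Q^(2/5) = 21.184
0.235 * Q^(2/5) = 4.9782
1.02 * D = 1.1822
L = 3.7960 m

3.7960 m


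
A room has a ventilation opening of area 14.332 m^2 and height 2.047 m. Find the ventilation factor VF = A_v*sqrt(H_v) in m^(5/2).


sqrt(H_v) = 1.4307
VF = 14.332 * 1.4307 = 20.505 m^(5/2)

20.505 m^(5/2)


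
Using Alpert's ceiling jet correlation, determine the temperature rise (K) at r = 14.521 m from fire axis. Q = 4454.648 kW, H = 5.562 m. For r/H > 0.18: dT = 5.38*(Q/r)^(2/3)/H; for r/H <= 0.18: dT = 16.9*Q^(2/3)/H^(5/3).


r/H = 14.521 / 5.562 = 2.6108
r/H > 0.18, so dT = 5.38*(Q/r)^(2/3)/H
Q/r = 306.77
(Q/r)^(2/3) = 45.486
dT = 5.38 * 45.486 / 5.562 = 43.998 K

43.998 K


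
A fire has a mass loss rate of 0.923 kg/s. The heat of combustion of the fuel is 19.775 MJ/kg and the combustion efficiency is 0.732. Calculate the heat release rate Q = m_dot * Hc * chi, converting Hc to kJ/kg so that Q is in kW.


Hc = 19.775 MJ/kg = 19.775 * 1000 kJ/kg = 19775 kJ/kg
Q = 0.923 kg/s * 19775 kJ/kg * 0.732 = 13361 kW

13361 kW


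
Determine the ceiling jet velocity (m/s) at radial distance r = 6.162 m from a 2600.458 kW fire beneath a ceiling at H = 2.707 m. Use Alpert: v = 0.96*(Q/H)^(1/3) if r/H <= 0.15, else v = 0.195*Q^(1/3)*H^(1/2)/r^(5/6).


r/H = 6.162 / 2.707 = 2.2763
r/H > 0.15, so v = 0.195*Q^(1/3)*H^(1/2)/r^(5/6)
Q^(1/3) = 13.751
H^(1/2) = 1.6453
r^(5/6) = 4.5509
v = 0.195 * 13.751 * 1.6453 / 4.5509 = 0.96945 m/s

0.96945 m/s


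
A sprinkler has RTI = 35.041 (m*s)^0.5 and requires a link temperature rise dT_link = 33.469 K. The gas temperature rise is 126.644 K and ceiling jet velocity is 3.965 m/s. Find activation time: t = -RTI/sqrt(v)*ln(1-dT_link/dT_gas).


dT_link/dT_gas = 0.26428
ln(1 - 0.26428) = -0.30690
t = -35.041 / sqrt(3.965) * -0.30690 = 5.4007 s

5.4007 s


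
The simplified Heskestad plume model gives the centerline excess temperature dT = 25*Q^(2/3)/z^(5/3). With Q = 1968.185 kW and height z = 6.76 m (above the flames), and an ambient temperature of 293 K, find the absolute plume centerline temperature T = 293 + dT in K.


Q^(2/3) = 157.05
z^(5/3) = 24.168
dT = 25 * 157.05 / 24.168 = 162.46 K
T = 293 + 162.46 = 455.46 K

455.46 K


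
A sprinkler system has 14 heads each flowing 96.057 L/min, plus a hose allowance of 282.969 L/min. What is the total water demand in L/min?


Sprinkler demand = 14 * 96.057 = 1344.798 L/min
Total = 1344.798 + 282.969 = 1627.767 L/min

1627.767 L/min


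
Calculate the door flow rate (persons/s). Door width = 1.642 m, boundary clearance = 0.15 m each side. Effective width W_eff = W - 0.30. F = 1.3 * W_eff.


W_eff = 1.642 - 0.30 = 1.342 m
F = 1.3 * 1.342 = 1.7446 persons/s

1.7446 persons/s


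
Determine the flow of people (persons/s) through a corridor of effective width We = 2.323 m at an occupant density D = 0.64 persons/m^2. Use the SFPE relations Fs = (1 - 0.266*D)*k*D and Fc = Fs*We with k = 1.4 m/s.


1 - 0.266*D = 1 - 0.266*0.64 = 0.82976
Fs = 0.82976 * 1.4 * 0.64 = 0.74346 persons/(s*m)
Fc = 0.74346 * 2.323 = 1.7271 persons/s

1.7271 persons/s


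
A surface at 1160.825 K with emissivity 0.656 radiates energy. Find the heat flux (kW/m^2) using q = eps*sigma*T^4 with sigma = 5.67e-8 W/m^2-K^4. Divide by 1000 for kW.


T^4 = 1.8158e+12
q = 0.656 * 5.67e-8 * 1.8158e+12 / 1000 = 67.539 kW/m^2

67.539 kW/m^2


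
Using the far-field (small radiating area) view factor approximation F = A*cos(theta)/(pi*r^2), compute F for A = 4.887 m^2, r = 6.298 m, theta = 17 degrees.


cos(17 deg) = 0.95630
pi*r^2 = 124.61
F = 4.887 * 0.95630 / 124.61 = 0.037505

0.037505


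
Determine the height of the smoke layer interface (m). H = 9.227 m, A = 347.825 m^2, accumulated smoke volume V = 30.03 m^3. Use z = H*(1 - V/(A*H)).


V/(A*H) = 0.0093569
1 - 0.0093569 = 0.99064
z = 9.227 * 0.99064 = 9.1407 m

9.1407 m


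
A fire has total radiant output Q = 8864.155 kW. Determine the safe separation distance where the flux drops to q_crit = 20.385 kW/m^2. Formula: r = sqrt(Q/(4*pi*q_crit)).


4*pi*q_crit = 256.17
Q/(4*pi*q_crit) = 34.603
r = sqrt(34.603) = 5.8825 m

5.8825 m


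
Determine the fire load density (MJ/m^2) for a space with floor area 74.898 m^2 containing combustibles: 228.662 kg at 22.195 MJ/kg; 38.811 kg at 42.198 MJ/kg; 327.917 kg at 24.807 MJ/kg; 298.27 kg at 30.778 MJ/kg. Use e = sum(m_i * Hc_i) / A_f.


Total energy = 228.662*22.195 + 38.811*42.198 + 327.917*24.807 + 298.27*30.778
= 5075.153 + 1637.747 + 8134.637 + 9180.154
= 24027.69 MJ
e = 24027.69 / 74.898 = 320.81 MJ/m^2

320.81 MJ/m^2


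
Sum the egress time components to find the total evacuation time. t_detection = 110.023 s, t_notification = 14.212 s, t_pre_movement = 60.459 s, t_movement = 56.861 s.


Total = 110.023 + 14.212 + 60.459 + 56.861 = 241.555 s

241.555 s


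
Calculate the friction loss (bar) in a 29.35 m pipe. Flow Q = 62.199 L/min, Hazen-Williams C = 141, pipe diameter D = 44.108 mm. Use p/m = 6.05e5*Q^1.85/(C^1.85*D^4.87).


Q^1.85 = 2082.1
C^1.85 = 9463.6
D^4.87 = 1.0205e+08
p/m = 0.0013044 bar/m
p_total = 0.0013044 * 29.35 = 0.038283 bar

0.038283 bar


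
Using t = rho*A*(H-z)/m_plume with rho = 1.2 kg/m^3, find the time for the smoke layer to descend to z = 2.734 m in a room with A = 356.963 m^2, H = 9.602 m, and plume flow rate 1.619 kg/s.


H - z = 6.868 m
t = 1.2 * 356.963 * 6.868 / 1.619 = 1817.1 s

1817.1 s


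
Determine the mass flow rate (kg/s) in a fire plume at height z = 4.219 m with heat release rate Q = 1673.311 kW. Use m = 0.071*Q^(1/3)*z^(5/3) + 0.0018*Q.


Q^(1/3) = 11.872
z^(5/3) = 11.016
First term = 0.071 * 11.872 * 11.016 = 9.2854
Second term = 0.0018 * 1673.311 = 3.0120
m = 12.297 kg/s

12.297 kg/s


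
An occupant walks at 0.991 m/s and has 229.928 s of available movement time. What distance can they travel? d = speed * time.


d = 0.991 * 229.928 = 227.86 m

227.86 m


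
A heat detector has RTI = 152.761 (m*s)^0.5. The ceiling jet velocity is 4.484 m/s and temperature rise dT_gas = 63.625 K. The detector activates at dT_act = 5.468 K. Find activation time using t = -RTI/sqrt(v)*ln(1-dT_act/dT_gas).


dT_act/dT_gas = 0.085941
ln(1 - 0.085941) = -0.089860
t = -152.761 / sqrt(4.484) * -0.089860 = 6.4826 s

6.4826 s


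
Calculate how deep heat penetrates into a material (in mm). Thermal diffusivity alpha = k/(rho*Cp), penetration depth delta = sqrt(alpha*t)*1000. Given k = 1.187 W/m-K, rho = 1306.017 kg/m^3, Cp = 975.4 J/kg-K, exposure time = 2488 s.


alpha = 1.187 / (1306.017 * 975.4) = 9.3179e-07 m^2/s
alpha * t = 0.0023183
delta = sqrt(0.0023183) * 1000 = 48.149 mm

48.149 mm


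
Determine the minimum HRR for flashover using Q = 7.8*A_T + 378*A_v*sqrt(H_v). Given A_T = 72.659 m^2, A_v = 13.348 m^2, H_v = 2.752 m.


7.8*A_T = 566.74
sqrt(H_v) = 1.6589
378*A_v*sqrt(H_v) = 8370.1
Q = 566.74 + 8370.1 = 8936.9 kW

8936.9 kW


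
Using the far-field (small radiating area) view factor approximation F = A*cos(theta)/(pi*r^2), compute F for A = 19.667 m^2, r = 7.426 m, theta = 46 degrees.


cos(46 deg) = 0.69466
pi*r^2 = 173.24
F = 19.667 * 0.69466 / 173.24 = 0.078859

0.078859


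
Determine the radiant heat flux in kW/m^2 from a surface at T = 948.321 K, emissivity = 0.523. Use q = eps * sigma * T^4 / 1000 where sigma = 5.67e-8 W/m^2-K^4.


T^4 = 8.0876e+11
q = 0.523 * 5.67e-8 * 8.0876e+11 / 1000 = 23.983 kW/m^2

23.983 kW/m^2


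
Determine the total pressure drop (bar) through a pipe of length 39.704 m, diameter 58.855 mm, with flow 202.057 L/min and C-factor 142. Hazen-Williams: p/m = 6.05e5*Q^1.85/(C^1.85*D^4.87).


Q^1.85 = 18413
C^1.85 = 9588.1
D^4.87 = 4.1576e+08
p/m = 0.0027945 bar/m
p_total = 0.0027945 * 39.704 = 0.11095 bar

0.11095 bar
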